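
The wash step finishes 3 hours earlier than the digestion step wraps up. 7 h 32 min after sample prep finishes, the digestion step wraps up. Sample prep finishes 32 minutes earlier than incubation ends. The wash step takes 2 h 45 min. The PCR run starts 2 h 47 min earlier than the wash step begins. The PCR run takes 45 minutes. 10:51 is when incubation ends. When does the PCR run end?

Sample prep ends at 10:51 − 32 min = 10:19.
The digestion step ends at 10:19 + 452 min = 17:51.
The wash step ends at 17:51 − 180 min = 14:51.
The wash step starts at 14:51 − 165 min = 12:06.
The PCR run starts at 12:06 − 167 min = 09:19.
The PCR run ends at 09:19 + 45 min = 10:04.

10:04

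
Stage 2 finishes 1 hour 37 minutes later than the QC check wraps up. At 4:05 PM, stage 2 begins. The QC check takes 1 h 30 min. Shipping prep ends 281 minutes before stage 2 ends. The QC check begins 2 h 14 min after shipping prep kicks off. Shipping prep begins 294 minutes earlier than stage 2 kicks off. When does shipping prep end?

11:51 AM

Shipping prep starts at 4:05 PM − 294 min = 11:11 AM.
The QC check starts at 11:11 AM + 134 min = 1:25 PM.
The QC check ends at 1:25 PM + 90 min = 2:55 PM.
Stage 2 ends at 2:55 PM + 97 min = 4:32 PM.
Shipping prep ends at 4:32 PM − 281 min = 11:51 AM.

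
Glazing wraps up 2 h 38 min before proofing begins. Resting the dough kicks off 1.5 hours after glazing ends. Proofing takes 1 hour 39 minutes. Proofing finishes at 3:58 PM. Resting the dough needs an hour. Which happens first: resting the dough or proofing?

resting the dough

Proofing starts at 3:58 PM − 99 min = 2:19 PM.
Glazing ends at 2:19 PM − 158 min = 11:41 AM.
Resting the dough starts at 11:41 AM + 90 min = 1:11 PM.
Resting the dough starts at 1:11 PM and proofing starts at 2:19 PM, so resting the dough is first.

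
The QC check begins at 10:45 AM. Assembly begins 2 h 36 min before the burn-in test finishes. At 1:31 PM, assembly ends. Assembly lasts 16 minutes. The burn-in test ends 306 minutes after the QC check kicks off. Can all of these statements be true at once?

The burn-in test ends at 10:45 AM + 306 min = 3:51 PM.
Assembly starts at 3:51 PM − 156 min = 1:15 PM.
Assembly ends at 1:15 PM + 16 min = 1:31 PM.
That matches the stated 1:31 PM, so the schedule is consistent.

Yes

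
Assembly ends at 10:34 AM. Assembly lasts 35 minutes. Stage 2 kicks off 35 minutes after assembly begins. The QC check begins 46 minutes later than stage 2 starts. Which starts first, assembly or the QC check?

assembly

Assembly starts at 10:34 AM − 35 min = 9:59 AM.
Stage 2 starts at 9:59 AM + 35 min = 10:34 AM.
The QC check starts at 10:34 AM + 46 min = 11:20 AM.
Assembly starts at 9:59 AM and the QC check starts at 11:20 AM, so assembly is first.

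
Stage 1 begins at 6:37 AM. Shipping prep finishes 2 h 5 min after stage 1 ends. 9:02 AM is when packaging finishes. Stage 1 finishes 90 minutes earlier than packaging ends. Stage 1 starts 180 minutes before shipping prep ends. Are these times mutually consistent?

Yes

Stage 1 ends at 9:02 AM − 90 min = 7:32 AM.
Shipping prep ends at 7:32 AM + 125 min = 9:37 AM.
Stage 1 starts at 9:37 AM − 180 min = 6:37 AM.
That matches the stated 6:37 AM, so the schedule is consistent.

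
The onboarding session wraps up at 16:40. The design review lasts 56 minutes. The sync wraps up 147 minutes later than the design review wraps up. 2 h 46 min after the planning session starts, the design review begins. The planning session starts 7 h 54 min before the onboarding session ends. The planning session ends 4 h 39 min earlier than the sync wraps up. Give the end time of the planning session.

The planning session starts at 16:40 − 474 min = 08:46.
The design review starts at 08:46 + 166 min = 11:32.
The design review ends at 11:32 + 56 min = 12:28.
The sync ends at 12:28 + 147 min = 14:55.
The planning session ends at 14:55 − 279 min = 10:16.

10:16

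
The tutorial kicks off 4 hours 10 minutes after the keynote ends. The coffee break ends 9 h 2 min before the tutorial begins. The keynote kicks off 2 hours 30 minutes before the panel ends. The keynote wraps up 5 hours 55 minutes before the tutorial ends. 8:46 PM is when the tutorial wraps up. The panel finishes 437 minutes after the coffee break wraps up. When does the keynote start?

2:46 PM

The keynote ends at 8:46 PM − 355 min = 2:51 PM.
The tutorial starts at 2:51 PM + 250 min = 7:01 PM.
The coffee break ends at 7:01 PM − 542 min = 9:59 AM.
The panel ends at 9:59 AM + 437 min = 5:16 PM.
The keynote starts at 5:16 PM − 150 min = 2:46 PM.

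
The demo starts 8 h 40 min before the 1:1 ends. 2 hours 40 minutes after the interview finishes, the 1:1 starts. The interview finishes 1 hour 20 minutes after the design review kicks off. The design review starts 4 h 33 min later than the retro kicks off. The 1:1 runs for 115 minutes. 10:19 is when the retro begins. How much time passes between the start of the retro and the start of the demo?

1 h 48 min

The design review starts at 10:19 + 273 min = 14:52.
The interview ends at 14:52 + 80 min = 16:12.
The 1:1 starts at 16:12 + 160 min = 18:52.
The 1:1 ends at 18:52 + 115 min = 20:47.
The demo starts at 20:47 − 520 min = 12:07.
From 10:19 to 12:07 is 1 h 48 min.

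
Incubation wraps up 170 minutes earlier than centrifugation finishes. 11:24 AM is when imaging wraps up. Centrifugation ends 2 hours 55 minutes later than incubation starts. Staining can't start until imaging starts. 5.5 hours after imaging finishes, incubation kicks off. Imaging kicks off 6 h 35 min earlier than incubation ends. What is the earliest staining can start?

10:24 AM

Incubation starts at 11:24 AM + 330 min = 4:54 PM.
Centrifugation ends at 4:54 PM + 175 min = 7:49 PM.
Incubation ends at 7:49 PM − 170 min = 4:59 PM.
Imaging starts at 4:59 PM − 395 min = 10:24 AM.
Staining is bounded by imaging, so the earliest it can start is 10:24 AM.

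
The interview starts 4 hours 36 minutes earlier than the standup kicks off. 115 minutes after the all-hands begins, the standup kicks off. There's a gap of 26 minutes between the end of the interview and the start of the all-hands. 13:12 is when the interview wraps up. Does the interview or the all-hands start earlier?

The all-hands starts at 13:12 + 26 min = 13:38.
The standup starts at 13:38 + 115 min = 15:33.
The interview starts at 15:33 − 276 min = 10:57.
The interview starts at 10:57 and the all-hands starts at 13:38, so the interview is first.

the interview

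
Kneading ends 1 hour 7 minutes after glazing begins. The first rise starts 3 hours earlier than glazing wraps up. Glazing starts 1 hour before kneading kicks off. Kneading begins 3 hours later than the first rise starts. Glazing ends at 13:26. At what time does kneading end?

The first rise starts at 13:26 − 180 min = 10:26.
Kneading starts at 10:26 + 180 min = 13:26.
Glazing starts at 13:26 − 60 min = 12:26.
Kneading ends at 12:26 + 67 min = 13:33.

13:33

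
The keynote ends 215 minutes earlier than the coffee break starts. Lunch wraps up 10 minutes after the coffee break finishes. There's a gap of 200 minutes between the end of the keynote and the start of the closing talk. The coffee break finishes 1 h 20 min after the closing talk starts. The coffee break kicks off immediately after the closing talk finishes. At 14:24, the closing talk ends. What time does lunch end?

The coffee break starts at 14:24.
The keynote ends at 14:24 − 215 min = 10:49.
The closing talk starts at 10:49 + 200 min = 14:09.
The coffee break ends at 14:09 + 80 min = 15:29.
Lunch ends at 15:29 + 10 min = 15:39.

15:39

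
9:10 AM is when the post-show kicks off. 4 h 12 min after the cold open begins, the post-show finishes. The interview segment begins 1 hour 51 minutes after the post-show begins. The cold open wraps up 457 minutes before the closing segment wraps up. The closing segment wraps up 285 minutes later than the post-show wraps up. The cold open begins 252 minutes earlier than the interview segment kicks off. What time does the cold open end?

8:09 AM

The interview segment starts at 9:10 AM + 111 min = 11:01 AM.
The cold open starts at 11:01 AM − 252 min = 6:49 AM.
The post-show ends at 6:49 AM + 252 min = 11:01 AM.
The closing segment ends at 11:01 AM + 285 min = 3:46 PM.
The cold open ends at 3:46 PM − 457 min = 8:09 AM.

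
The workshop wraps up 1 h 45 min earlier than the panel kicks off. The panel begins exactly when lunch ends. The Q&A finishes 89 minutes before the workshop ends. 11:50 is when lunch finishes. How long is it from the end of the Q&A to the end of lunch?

The panel starts at 11:50.
The workshop ends at 11:50 − 105 min = 10:05.
The Q&A ends at 10:05 − 89 min = 08:36.
From 08:36 to 11:50 is 194 minutes.

194 minutes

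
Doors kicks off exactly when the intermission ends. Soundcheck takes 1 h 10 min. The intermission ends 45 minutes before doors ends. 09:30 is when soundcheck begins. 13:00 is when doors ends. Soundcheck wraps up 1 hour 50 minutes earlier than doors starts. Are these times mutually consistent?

The intermission ends at 13:00 − 45 min = 12:15.
So doors starts at 12:15.
Soundcheck ends at 12:15 − 110 min = 10:25.
Soundcheck starts at 10:25 − 70 min = 09:15.
But soundcheck is also said to start at 09:30 — a 15-minute conflict.

No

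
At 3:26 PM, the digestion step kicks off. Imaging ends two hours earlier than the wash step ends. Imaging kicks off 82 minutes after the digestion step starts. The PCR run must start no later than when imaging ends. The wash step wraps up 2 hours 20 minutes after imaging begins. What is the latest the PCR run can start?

Imaging starts at 3:26 PM + 82 min = 4:48 PM.
The wash step ends at 4:48 PM + 140 min = 7:08 PM.
Imaging ends at 7:08 PM − 120 min = 5:08 PM.
The PCR run is bounded by imaging, so the latest it can start is 5:08 PM.

5:08 PM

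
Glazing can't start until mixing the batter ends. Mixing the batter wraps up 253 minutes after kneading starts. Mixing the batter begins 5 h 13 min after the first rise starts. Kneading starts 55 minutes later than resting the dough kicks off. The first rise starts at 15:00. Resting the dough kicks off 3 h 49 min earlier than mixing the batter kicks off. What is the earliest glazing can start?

21:32

Mixing the batter starts at 15:00 + 313 min = 20:13.
Resting the dough starts at 20:13 − 229 min = 16:24.
Kneading starts at 16:24 + 55 min = 17:19.
Mixing the batter ends at 17:19 + 253 min = 21:32.
Glazing is bounded by mixing the batter, so the earliest it can start is 21:32.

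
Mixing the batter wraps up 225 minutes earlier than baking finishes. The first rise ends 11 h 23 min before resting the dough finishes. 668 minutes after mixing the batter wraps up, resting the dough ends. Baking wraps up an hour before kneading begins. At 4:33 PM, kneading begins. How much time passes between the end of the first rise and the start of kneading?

5 hours

Baking ends at 4:33 PM − 60 min = 3:33 PM.
Mixing the batter ends at 3:33 PM − 225 min = 11:48 AM.
Resting the dough ends at 11:48 AM + 668 min = 10:56 PM.
The first rise ends at 10:56 PM − 683 min = 11:33 AM.
From 11:33 AM to 4:33 PM is 5 hours.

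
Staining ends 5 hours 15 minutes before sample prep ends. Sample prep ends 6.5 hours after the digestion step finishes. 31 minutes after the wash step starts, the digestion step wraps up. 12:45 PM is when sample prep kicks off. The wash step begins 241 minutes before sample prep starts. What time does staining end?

The wash step starts at 12:45 PM − 241 min = 8:44 AM.
The digestion step ends at 8:44 AM + 31 min = 9:15 AM.
Sample prep ends at 9:15 AM + 390 min = 3:45 PM.
Staining ends at 3:45 PM − 315 min = 10:30 AM.

10:30 AM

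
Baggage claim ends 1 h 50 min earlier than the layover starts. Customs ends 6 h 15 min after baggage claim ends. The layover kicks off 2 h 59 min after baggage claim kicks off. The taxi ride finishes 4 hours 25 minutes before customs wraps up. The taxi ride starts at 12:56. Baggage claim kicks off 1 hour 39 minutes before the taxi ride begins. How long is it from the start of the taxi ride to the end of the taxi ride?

1 hour 20 minutes

Baggage claim starts at 12:56 − 99 min = 11:17.
The layover starts at 11:17 + 179 min = 14:16.
Baggage claim ends at 14:16 − 110 min = 12:26.
Customs ends at 12:26 + 375 min = 18:41.
The taxi ride ends at 18:41 − 265 min = 14:16.
From 12:56 to 14:16 is 1 hour 20 minutes.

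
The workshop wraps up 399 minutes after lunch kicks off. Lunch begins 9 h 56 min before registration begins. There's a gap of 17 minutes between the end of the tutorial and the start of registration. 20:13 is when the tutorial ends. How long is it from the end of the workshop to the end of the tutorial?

Registration starts at 20:13 + 17 min = 20:30.
Lunch starts at 20:30 − 596 min = 10:34.
The workshop ends at 10:34 + 399 min = 17:13.
From 17:13 to 20:13 is 180 minutes.

180 minutes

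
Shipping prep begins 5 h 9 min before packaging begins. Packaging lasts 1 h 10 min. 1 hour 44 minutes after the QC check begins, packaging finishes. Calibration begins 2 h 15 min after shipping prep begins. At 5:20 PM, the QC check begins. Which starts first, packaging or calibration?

calibration

Packaging ends at 5:20 PM + 104 min = 7:04 PM.
Packaging starts at 7:04 PM − 70 min = 5:54 PM.
Shipping prep starts at 5:54 PM − 309 min = 12:45 PM.
Calibration starts at 12:45 PM + 135 min = 3:00 PM.
Packaging starts at 5:54 PM and calibration starts at 3:00 PM, so calibration is first.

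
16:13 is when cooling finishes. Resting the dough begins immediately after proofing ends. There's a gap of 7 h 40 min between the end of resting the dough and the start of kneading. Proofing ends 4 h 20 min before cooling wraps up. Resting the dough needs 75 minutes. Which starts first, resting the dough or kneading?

resting the dough

Proofing ends at 16:13 − 260 min = 11:53.
So resting the dough starts at 11:53.
Resting the dough ends at 11:53 + 75 min = 13:08.
Kneading starts at 13:08 + 460 min = 20:48.
Resting the dough starts at 11:53 and kneading starts at 20:48, so resting the dough is first.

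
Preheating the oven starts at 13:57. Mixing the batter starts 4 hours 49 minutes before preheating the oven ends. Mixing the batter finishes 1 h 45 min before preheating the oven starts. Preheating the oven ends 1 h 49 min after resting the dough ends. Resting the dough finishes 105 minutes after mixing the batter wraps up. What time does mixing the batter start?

Mixing the batter ends at 13:57 − 105 min = 12:12.
Resting the dough ends at 12:12 + 105 min = 13:57.
Preheating the oven ends at 13:57 + 109 min = 15:46.
Mixing the batter starts at 15:46 − 289 min = 10:57.

10:57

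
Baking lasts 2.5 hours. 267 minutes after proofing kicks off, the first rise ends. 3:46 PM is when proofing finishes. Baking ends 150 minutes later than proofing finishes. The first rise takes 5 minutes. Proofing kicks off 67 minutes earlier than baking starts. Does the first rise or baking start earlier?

baking

Baking ends at 3:46 PM + 150 min = 6:16 PM.
Baking starts at 6:16 PM − 150 min = 3:46 PM.
Proofing starts at 3:46 PM − 67 min = 2:39 PM.
The first rise ends at 2:39 PM + 267 min = 7:06 PM.
The first rise starts at 7:06 PM − 5 min = 7:01 PM.
The first rise starts at 7:01 PM and baking starts at 3:46 PM, so baking is first.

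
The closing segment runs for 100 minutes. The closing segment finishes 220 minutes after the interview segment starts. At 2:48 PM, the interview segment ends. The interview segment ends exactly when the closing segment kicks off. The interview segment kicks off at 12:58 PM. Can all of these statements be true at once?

No

The closing segment ends at 12:58 PM + 220 min = 4:38 PM.
The closing segment starts at 4:38 PM − 100 min = 2:58 PM.
So the interview segment ends at 2:58 PM.
But the interview segment is also said to end at 2:48 PM — a 10-minute conflict.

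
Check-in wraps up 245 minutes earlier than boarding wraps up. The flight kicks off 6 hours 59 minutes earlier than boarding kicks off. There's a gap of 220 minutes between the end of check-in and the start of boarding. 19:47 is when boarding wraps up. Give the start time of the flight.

Check-in ends at 19:47 − 245 min = 15:42.
Boarding starts at 15:42 + 220 min = 19:22.
The flight starts at 19:22 − 419 min = 12:23.

12:23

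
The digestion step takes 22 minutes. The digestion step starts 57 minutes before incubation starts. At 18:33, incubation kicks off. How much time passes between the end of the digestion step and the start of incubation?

The digestion step starts at 18:33 − 57 min = 17:36.
The digestion step ends at 17:36 + 22 min = 17:58.
From 17:58 to 18:33 is 35 minutes.

35 minutes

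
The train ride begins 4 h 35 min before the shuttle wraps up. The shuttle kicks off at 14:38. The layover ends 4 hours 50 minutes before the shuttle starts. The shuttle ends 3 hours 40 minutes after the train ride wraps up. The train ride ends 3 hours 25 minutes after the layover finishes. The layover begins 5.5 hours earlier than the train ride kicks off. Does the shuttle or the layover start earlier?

The layover ends at 14:38 − 290 min = 09:48.
The train ride ends at 09:48 + 205 min = 13:13.
The shuttle ends at 13:13 + 220 min = 16:53.
The train ride starts at 16:53 − 275 min = 12:18.
The layover starts at 12:18 − 330 min = 06:48.
The shuttle starts at 14:38 and the layover starts at 06:48, so the layover is first.

the layover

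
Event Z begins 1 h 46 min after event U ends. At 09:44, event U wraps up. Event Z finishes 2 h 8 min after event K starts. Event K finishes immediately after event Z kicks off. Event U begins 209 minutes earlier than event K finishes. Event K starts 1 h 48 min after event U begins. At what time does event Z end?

11:57

Event Z starts at 09:44 + 106 min = 11:30.
So event K ends at 11:30.
Event U starts at 11:30 − 209 min = 08:01.
Event K starts at 08:01 + 108 min = 09:49.
Event Z ends at 09:49 + 128 min = 11:57.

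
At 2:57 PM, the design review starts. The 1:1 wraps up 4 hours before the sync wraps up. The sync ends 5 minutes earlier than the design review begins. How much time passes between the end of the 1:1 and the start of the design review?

The sync ends at 2:57 PM − 5 min = 2:52 PM.
The 1:1 ends at 2:52 PM − 240 min = 10:52 AM.
From 10:52 AM to 2:57 PM is 245 minutes.

245 minutes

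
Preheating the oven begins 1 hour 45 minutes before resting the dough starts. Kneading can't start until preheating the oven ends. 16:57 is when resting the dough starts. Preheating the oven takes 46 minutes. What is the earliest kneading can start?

15:58

Preheating the oven starts at 16:57 − 105 min = 15:12.
Preheating the oven ends at 15:12 + 46 min = 15:58.
Kneading is bounded by preheating the oven, so the earliest it can start is 15:58.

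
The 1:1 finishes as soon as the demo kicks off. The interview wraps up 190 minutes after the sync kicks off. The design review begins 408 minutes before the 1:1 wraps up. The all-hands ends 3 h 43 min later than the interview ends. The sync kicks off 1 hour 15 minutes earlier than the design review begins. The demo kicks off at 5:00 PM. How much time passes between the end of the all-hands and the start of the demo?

The 1:1 ends at 5:00 PM.
The design review starts at 5:00 PM − 408 min = 10:12 AM.
The sync starts at 10:12 AM − 75 min = 8:57 AM.
The interview ends at 8:57 AM + 190 min = 12:07 PM.
The all-hands ends at 12:07 PM + 223 min = 3:50 PM.
From 3:50 PM to 5:00 PM is 70 minutes.

70 minutes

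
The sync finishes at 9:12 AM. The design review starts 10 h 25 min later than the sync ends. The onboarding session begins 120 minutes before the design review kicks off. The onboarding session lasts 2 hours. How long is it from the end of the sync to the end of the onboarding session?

The design review starts at 9:12 AM + 625 min = 7:37 PM.
The onboarding session starts at 7:37 PM − 120 min = 5:37 PM.
The onboarding session ends at 5:37 PM + 120 min = 7:37 PM.
From 9:12 AM to 7:37 PM is 625 minutes.

625 minutes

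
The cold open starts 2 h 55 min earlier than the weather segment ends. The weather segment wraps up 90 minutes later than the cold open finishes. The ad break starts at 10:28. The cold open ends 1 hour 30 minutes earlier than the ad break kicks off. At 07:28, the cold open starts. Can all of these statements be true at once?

No

The cold open ends at 10:28 − 90 min = 08:58.
The weather segment ends at 08:58 + 90 min = 10:28.
The cold open starts at 10:28 − 175 min = 07:33.
But the cold open is also said to start at 07:28 — a 5-minute conflict.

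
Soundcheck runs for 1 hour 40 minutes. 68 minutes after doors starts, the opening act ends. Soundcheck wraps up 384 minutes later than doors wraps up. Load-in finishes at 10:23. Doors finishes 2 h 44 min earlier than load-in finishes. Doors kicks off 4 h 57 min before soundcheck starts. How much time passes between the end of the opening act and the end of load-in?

Doors ends at 10:23 − 164 min = 07:39.
Soundcheck ends at 07:39 + 384 min = 14:03.
Soundcheck starts at 14:03 − 100 min = 12:23.
Doors starts at 12:23 − 297 min = 07:26.
The opening act ends at 07:26 + 68 min = 08:34.
From 08:34 to 10:23 is 1 hour 49 minutes.

1 hour 49 minutes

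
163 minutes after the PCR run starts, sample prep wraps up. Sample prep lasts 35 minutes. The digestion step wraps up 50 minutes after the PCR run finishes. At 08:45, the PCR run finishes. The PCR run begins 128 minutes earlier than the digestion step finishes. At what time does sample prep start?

The digestion step ends at 08:45 + 50 min = 09:35.
The PCR run starts at 09:35 − 128 min = 07:27.
Sample prep ends at 07:27 + 163 min = 10:10.
Sample prep starts at 10:10 − 35 min = 09:35.

09:35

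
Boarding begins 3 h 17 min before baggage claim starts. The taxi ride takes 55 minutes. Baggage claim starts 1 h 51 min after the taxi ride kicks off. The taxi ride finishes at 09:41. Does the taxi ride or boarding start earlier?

The taxi ride starts at 09:41 − 55 min = 08:46.
Baggage claim starts at 08:46 + 111 min = 10:37.
Boarding starts at 10:37 − 197 min = 07:20.
The taxi ride starts at 08:46 and boarding starts at 07:20, so boarding is first.

boarding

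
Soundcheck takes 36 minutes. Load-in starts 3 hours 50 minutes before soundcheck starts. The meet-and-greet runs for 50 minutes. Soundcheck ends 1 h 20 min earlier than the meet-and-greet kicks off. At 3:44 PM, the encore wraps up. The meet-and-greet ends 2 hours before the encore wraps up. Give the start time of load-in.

7:08 AM

The meet-and-greet ends at 3:44 PM − 120 min = 1:44 PM.
The meet-and-greet starts at 1:44 PM − 50 min = 12:54 PM.
Soundcheck ends at 12:54 PM − 80 min = 11:34 AM.
Soundcheck starts at 11:34 AM − 36 min = 10:58 AM.
Load-in starts at 10:58 AM − 230 min = 7:08 AM.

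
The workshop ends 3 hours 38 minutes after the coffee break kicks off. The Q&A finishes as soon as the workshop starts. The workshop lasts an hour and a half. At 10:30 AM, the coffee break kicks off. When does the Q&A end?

12:38 PM

The workshop ends at 10:30 AM + 218 min = 2:08 PM.
The workshop starts at 2:08 PM − 90 min = 12:38 PM.
So the Q&A ends at 12:38 PM.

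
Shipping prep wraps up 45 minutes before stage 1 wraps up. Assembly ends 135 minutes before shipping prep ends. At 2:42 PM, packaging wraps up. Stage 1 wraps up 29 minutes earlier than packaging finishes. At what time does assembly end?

11:13 AM

Stage 1 ends at 2:42 PM − 29 min = 2:13 PM.
Shipping prep ends at 2:13 PM − 45 min = 1:28 PM.
Assembly ends at 1:28 PM − 135 min = 11:13 AM.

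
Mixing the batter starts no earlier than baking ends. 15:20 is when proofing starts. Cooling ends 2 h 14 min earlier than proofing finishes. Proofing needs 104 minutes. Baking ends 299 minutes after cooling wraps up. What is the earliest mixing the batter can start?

19:49

Proofing ends at 15:20 + 104 min = 17:04.
Cooling ends at 17:04 − 134 min = 14:50.
Baking ends at 14:50 + 299 min = 19:49.
Mixing the batter is bounded by baking, so the earliest it can start is 19:49.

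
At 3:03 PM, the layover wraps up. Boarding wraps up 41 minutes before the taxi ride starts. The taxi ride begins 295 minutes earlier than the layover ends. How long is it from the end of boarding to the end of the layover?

5 h 36 min

The taxi ride starts at 3:03 PM − 295 min = 10:08 AM.
Boarding ends at 10:08 AM − 41 min = 9:27 AM.
From 9:27 AM to 3:03 PM is 5 h 36 min.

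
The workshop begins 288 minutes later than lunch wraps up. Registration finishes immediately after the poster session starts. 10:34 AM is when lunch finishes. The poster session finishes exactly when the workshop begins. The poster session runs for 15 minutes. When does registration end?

The workshop starts at 10:34 AM + 288 min = 3:22 PM.
So the poster session ends at 3:22 PM.
The poster session starts at 3:22 PM − 15 min = 3:07 PM.
So registration ends at 3:07 PM.

3:07 PM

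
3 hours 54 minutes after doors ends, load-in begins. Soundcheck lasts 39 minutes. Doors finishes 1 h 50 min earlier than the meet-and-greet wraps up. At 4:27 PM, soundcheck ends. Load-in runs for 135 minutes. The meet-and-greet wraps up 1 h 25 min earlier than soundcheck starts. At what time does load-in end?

Soundcheck starts at 4:27 PM − 39 min = 3:48 PM.
The meet-and-greet ends at 3:48 PM − 85 min = 2:23 PM.
Doors ends at 2:23 PM − 110 min = 12:33 PM.
Load-in starts at 12:33 PM + 234 min = 4:27 PM.
Load-in ends at 4:27 PM + 135 min = 6:42 PM.

6:42 PM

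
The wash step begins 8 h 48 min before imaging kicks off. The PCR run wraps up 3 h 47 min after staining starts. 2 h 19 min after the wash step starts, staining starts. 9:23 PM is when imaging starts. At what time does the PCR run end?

The wash step starts at 9:23 PM − 528 min = 12:35 PM.
Staining starts at 12:35 PM + 139 min = 2:54 PM.
The PCR run ends at 2:54 PM + 227 min = 6:41 PM.

6:41 PM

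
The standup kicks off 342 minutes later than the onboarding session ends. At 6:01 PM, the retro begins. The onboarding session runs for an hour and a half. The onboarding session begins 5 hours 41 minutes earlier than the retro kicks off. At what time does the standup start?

The onboarding session starts at 6:01 PM − 341 min = 12:20 PM.
The onboarding session ends at 12:20 PM + 90 min = 1:50 PM.
The standup starts at 1:50 PM + 342 min = 7:32 PM.

7:32 PM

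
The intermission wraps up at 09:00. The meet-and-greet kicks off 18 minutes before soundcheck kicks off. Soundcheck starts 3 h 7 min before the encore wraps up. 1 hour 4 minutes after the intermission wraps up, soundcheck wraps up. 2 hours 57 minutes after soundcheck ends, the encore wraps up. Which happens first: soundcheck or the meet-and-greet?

Soundcheck ends at 09:00 + 64 min = 10:04.
The encore ends at 10:04 + 177 min = 13:01.
Soundcheck starts at 13:01 − 187 min = 09:54.
The meet-and-greet starts at 09:54 − 18 min = 09:36.
Soundcheck starts at 09:54 and the meet-and-greet starts at 09:36, so the meet-and-greet is first.

the meet-and-greet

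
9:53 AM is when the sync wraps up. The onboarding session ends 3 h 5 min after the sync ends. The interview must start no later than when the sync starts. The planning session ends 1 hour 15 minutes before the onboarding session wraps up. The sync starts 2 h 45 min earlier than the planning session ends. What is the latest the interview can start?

The onboarding session ends at 9:53 AM + 185 min = 12:58 PM.
The planning session ends at 12:58 PM − 75 min = 11:43 AM.
The sync starts at 11:43 AM − 165 min = 8:58 AM.
The interview is bounded by the sync, so the latest it can start is 8:58 AM.

8:58 AM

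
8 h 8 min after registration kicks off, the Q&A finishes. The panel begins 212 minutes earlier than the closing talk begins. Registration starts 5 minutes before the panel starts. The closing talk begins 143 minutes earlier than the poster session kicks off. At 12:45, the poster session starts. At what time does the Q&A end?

14:53

The closing talk starts at 12:45 − 143 min = 10:22.
The panel starts at 10:22 − 212 min = 06:50.
Registration starts at 06:50 − 5 min = 06:45.
The Q&A ends at 06:45 + 488 min = 14:53.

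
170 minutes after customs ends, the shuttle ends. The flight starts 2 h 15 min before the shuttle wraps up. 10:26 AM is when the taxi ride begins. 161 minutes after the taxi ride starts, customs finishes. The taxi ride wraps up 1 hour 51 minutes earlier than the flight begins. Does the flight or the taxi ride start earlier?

the taxi ride

Customs ends at 10:26 AM + 161 min = 1:07 PM.
The shuttle ends at 1:07 PM + 170 min = 3:57 PM.
The flight starts at 3:57 PM − 135 min = 1:42 PM.
The flight starts at 1:42 PM and the taxi ride starts at 10:26 AM, so the taxi ride is first.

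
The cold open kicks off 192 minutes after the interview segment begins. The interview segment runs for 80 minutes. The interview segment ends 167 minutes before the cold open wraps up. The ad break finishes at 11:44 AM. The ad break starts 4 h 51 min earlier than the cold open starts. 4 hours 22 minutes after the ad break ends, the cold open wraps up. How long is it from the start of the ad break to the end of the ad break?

The cold open ends at 11:44 AM + 262 min = 4:06 PM.
The interview segment ends at 4:06 PM − 167 min = 1:19 PM.
The interview segment starts at 1:19 PM − 80 min = 11:59 AM.
The cold open starts at 11:59 AM + 192 min = 3:11 PM.
The ad break starts at 3:11 PM − 291 min = 10:20 AM.
From 10:20 AM to 11:44 AM is 84 minutes.

84 minutes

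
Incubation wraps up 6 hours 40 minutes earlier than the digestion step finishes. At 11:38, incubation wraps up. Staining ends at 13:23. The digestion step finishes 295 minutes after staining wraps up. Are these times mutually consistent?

The digestion step ends at 13:23 + 295 min = 18:18.
Incubation ends at 18:18 − 400 min = 11:38.
That matches the stated 11:38, so the schedule is consistent.

Yes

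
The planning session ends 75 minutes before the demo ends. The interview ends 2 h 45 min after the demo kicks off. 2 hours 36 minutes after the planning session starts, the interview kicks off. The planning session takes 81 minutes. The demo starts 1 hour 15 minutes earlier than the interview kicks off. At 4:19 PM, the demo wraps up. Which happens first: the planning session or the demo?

The planning session ends at 4:19 PM − 75 min = 3:04 PM.
The planning session starts at 3:04 PM − 81 min = 1:43 PM.
The interview starts at 1:43 PM + 156 min = 4:19 PM.
The demo starts at 4:19 PM − 75 min = 3:04 PM.
The planning session starts at 1:43 PM and the demo starts at 3:04 PM, so the planning session is first.

the planning session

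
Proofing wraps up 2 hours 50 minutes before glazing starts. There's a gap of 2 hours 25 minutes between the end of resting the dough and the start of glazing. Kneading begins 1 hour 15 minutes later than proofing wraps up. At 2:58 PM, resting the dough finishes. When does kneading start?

3:48 PM

Glazing starts at 2:58 PM + 145 min = 5:23 PM.
Proofing ends at 5:23 PM − 170 min = 2:33 PM.
Kneading starts at 2:33 PM + 75 min = 3:48 PM.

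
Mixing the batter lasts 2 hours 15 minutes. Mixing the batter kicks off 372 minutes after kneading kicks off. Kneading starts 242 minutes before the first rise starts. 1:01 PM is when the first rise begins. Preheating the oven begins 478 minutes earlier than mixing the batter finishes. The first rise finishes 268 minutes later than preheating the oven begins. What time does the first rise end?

1:56 PM

Kneading starts at 1:01 PM − 242 min = 8:59 AM.
Mixing the batter starts at 8:59 AM + 372 min = 3:11 PM.
Mixing the batter ends at 3:11 PM + 135 min = 5:26 PM.
Preheating the oven starts at 5:26 PM − 478 min = 9:28 AM.
The first rise ends at 9:28 AM + 268 min = 1:56 PM.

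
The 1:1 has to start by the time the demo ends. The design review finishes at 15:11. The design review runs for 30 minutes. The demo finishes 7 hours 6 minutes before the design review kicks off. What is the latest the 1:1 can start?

The design review starts at 15:11 − 30 min = 14:41.
The demo ends at 14:41 − 426 min = 07:35.
The 1:1 is bounded by the demo, so the latest it can start is 07:35.

07:35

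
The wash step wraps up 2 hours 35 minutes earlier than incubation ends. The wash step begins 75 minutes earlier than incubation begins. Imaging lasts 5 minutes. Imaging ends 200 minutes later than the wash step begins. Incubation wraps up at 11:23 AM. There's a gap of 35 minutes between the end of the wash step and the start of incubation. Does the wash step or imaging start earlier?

The wash step ends at 11:23 AM − 155 min = 8:48 AM.
Incubation starts at 8:48 AM + 35 min = 9:23 AM.
The wash step starts at 9:23 AM − 75 min = 8:08 AM.
Imaging ends at 8:08 AM + 200 min = 11:28 AM.
Imaging starts at 11:28 AM − 5 min = 11:23 AM.
The wash step starts at 8:08 AM and imaging starts at 11:23 AM, so the wash step is first.

the wash step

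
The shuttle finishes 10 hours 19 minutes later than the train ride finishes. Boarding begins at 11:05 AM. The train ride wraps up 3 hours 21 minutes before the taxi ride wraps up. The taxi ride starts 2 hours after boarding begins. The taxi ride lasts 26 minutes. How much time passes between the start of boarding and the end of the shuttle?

9 hours 24 minutes

The taxi ride starts at 11:05 AM + 120 min = 1:05 PM.
The taxi ride ends at 1:05 PM + 26 min = 1:31 PM.
The train ride ends at 1:31 PM − 201 min = 10:10 AM.
The shuttle ends at 10:10 AM + 619 min = 8:29 PM.
From 11:05 AM to 8:29 PM is 9 hours 24 minutes.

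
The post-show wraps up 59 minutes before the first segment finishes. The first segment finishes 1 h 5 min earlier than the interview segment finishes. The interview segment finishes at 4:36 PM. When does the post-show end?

2:32 PM

The first segment ends at 4:36 PM − 65 min = 3:31 PM.
The post-show ends at 3:31 PM − 59 min = 2:32 PM.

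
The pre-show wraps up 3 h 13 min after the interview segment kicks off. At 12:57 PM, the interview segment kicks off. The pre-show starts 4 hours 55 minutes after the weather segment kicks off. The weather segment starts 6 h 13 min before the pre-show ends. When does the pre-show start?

The pre-show ends at 12:57 PM + 193 min = 4:10 PM.
The weather segment starts at 4:10 PM − 373 min = 9:57 AM.
The pre-show starts at 9:57 AM + 295 min = 2:52 PM.

2:52 PM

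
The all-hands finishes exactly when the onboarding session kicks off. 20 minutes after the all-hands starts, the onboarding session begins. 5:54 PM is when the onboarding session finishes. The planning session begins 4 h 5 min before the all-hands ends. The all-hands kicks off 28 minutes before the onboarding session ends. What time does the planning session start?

1:41 PM

The all-hands starts at 5:54 PM − 28 min = 5:26 PM.
The onboarding session starts at 5:26 PM + 20 min = 5:46 PM.
So the all-hands ends at 5:46 PM.
The planning session starts at 5:46 PM − 245 min = 1:41 PM.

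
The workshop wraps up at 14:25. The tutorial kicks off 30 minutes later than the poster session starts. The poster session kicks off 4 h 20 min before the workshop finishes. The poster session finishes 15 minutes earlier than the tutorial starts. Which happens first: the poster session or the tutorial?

the poster session

The poster session starts at 14:25 − 260 min = 10:05.
The tutorial starts at 10:05 + 30 min = 10:35.
The poster session starts at 10:05 and the tutorial starts at 10:35, so the poster session is first.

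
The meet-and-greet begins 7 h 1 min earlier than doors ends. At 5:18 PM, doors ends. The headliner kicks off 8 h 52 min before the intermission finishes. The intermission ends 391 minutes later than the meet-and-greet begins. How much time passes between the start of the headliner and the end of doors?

The meet-and-greet starts at 5:18 PM − 421 min = 10:17 AM.
The intermission ends at 10:17 AM + 391 min = 4:48 PM.
The headliner starts at 4:48 PM − 532 min = 7:56 AM.
From 7:56 AM to 5:18 PM is 9 h 22 min.

9 h 22 min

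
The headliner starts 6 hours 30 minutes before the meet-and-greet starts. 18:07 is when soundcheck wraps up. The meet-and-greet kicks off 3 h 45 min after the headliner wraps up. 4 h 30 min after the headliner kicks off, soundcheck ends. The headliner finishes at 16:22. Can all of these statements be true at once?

The meet-and-greet starts at 16:22 + 225 min = 20:07.
The headliner starts at 20:07 − 390 min = 13:37.
Soundcheck ends at 13:37 + 270 min = 18:07.
That matches the stated 18:07, so the schedule is consistent.

Yes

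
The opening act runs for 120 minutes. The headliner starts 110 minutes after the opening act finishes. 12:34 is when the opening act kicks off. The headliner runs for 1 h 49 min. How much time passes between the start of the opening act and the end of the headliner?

The opening act ends at 12:34 + 120 min = 14:34.
The headliner starts at 14:34 + 110 min = 16:24.
The headliner ends at 16:24 + 109 min = 18:13.
From 12:34 to 18:13 is 5 h 39 min.

5 h 39 min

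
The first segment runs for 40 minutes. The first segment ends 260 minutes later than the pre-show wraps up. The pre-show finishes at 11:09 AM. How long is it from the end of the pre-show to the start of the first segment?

220 minutes

The first segment ends at 11:09 AM + 260 min = 3:29 PM.
The first segment starts at 3:29 PM − 40 min = 2:49 PM.
From 11:09 AM to 2:49 PM is 220 minutes.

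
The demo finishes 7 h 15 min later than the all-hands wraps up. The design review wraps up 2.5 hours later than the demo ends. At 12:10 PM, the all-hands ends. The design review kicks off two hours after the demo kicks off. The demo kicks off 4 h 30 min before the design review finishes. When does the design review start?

7:25 PM

The demo ends at 12:10 PM + 435 min = 7:25 PM.
The design review ends at 7:25 PM + 150 min = 9:55 PM.
The demo starts at 9:55 PM − 270 min = 5:25 PM.
The design review starts at 5:25 PM + 120 min = 7:25 PM.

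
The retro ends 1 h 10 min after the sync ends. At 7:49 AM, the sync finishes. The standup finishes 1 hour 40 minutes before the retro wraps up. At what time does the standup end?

7:19 AM

The retro ends at 7:49 AM + 70 min = 8:59 AM.
The standup ends at 8:59 AM − 100 min = 7:19 AM.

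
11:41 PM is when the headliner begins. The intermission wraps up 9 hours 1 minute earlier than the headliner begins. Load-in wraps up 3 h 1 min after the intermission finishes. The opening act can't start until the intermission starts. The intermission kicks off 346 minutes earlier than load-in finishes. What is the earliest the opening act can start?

The intermission ends at 11:41 PM − 541 min = 2:40 PM.
Load-in ends at 2:40 PM + 181 min = 5:41 PM.
The intermission starts at 5:41 PM − 346 min = 11:55 AM.
The opening act is bounded by the intermission, so the earliest it can start is 11:55 AM.

11:55 AM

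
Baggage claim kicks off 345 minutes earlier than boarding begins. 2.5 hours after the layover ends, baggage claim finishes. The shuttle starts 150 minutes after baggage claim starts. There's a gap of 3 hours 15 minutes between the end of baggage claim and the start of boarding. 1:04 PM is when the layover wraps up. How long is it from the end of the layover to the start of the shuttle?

Baggage claim ends at 1:04 PM + 150 min = 3:34 PM.
Boarding starts at 3:34 PM + 195 min = 6:49 PM.
Baggage claim starts at 6:49 PM − 345 min = 1:04 PM.
The shuttle starts at 1:04 PM + 150 min = 3:34 PM.
From 1:04 PM to 3:34 PM is 2 hours 30 minutes.

2 hours 30 minutes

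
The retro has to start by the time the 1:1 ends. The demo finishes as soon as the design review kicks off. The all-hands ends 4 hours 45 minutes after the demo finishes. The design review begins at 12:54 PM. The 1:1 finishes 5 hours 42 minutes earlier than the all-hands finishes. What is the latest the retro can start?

The demo ends at 12:54 PM.
The all-hands ends at 12:54 PM + 285 min = 5:39 PM.
The 1:1 ends at 5:39 PM − 342 min = 11:57 AM.
The retro is bounded by the 1:1, so the latest it can start is 11:57 AM.

11:57 AM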